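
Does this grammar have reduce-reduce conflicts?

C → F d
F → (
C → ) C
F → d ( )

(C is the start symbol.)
No reduce-reduce conflicts

Augment with C' → C and build the canonical LR(0) collection (I0 = CLOSURE({[C' → . C]}), then GOTO on every symbol after a dot until no new states appear). It has 10 states:
  I0: { [C → . ) C], [C → . F d], [C' → . C], [F → . (], [F → . d ( )] }  — shift
  I1: { [F → ( .] }  — reduce
  I2: { [C → ) . C], [C → . ) C], [C → . F d], [F → . (], [F → . d ( )] }  — shift
  I3: { [C' → C .] }  — accept
  I4: { [C → F . d] }  — shift
  I5: { [F → d . ( )] }  — shift
  I6: { [F → d ( . )] }  — shift
  I7: { [F → d ( ) .] }  — reduce
  I8: { [C → F d .] }  — reduce
  I9: { [C → ) C .] }  — reduce

No state contains more than one complete item.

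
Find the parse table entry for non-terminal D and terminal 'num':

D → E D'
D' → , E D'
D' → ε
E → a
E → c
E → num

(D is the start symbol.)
D → E D'

To find M[D, 'num'], we find productions for D where 'num' is in the predict set (PREDICT(N → α) = (FIRST(α) \ {ε}) ∪ (FOLLOW(N) if α ⇒* ε)).

Relevant sets:
  FIRST(E) = { 'a', 'c', 'num' }

D → E D': PREDICT = { 'a', 'c', 'num' }
  'num' is in predict set, so this production goes in M[D, 'num']

M[D, 'num'] = D → E D'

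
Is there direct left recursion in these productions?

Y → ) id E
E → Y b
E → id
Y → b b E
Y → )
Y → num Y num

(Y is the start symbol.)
Y → ) id E: starts with ')'
E → Y b: starts with Y
E → id: starts with id
Y → b b E: starts with b
Y → ): starts with ')'
Y → num Y num: starts with num

No direct left recursion found.

Answer: No direct left recursion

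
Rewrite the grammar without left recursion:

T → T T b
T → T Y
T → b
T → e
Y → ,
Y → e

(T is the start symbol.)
T → b T'
T → e T'
T' → T b T'
T' → Y T'
T' → ε
Y → ,
Y → e

T is directly left-recursive. The standard transformation for
  A → A α₁ | ... | A α_m | β₁ | ... | β_n
is
  A  → β₁ A' | ... | β_n A'
  A' → α₁ A' | ... | α_m A' | ε

T → b becomes T → b T'
T → e becomes T → e T'
T → T T b becomes T' → T b T'
T → T Y becomes T' → Y T'
Add T' → ε

Productions for other non-terminals are unchanged:
  Y → ,
  Y → e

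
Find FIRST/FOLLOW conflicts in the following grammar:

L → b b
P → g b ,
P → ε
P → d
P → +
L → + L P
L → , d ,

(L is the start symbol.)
Yes. P → g b ',' with FOLLOW(P) on { 'g' }; P → d with FOLLOW(P) on { 'd' }; P → '+' with FOLLOW(P) on { '+' }

Nullable non-terminals: P.

P: nullable alternative(s) P → ε; FOLLOW(P) = { $, '+', 'd', 'g' }
  P → g b ,: FIRST \ {ε} = { 'g' } — overlaps FOLLOW(P) on { 'g' }: CONFLICT
  P → ε: FIRST \ {ε} = { } — this is the only nullable alternative, skip
  P → d: FIRST \ {ε} = { 'd' } — overlaps FOLLOW(P) on { 'd' }: CONFLICT
  P → +: FIRST \ {ε} = { '+' } — overlaps FOLLOW(P) on { '+' }: CONFLICT

L has no nullable alternative, so no FIRST/FOLLOW check is needed there.

So the grammar has 3 FIRST/FOLLOW conflicts (marked CONFLICT above).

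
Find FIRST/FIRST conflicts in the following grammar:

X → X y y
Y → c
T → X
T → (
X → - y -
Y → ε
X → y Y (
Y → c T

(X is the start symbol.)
FIRST sets of the non-terminals at (or reachable through a nullable prefix from) the front of some alternative:
  FIRST(X) = { '-', 'y' }

Productions for X:
  X → X y y: FIRST = { '-', 'y' }
  X → - y -: FIRST = { '-' }
  X → y Y (: FIRST = { 'y' }
Productions for Y:
  Y → c: FIRST = { 'c' }
  Y → ε: FIRST = { ε }
  Y → c T: FIRST = { 'c' }
Productions for T:
  T → X: FIRST = { '-', 'y' }
  T → (: FIRST = { '(' }

Conflict for X: X → X y y and X → - y -
  Overlap: { '-' }
Conflict for X: X → X y y and X → y Y (
  Overlap: { 'y' }
Conflict for Y: Y → c and Y → c T
  Overlap: { 'c' }

Answer: Yes. X → X y y / X → '-' y '-' on { '-' }; X → X y y / X → y Y '(' on { 'y' }; Y → c / Y → c T on { 'c' }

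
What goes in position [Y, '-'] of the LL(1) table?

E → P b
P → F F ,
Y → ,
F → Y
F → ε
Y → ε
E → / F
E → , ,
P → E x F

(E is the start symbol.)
Empty (error entry)

To find M[Y, '-'], we find productions for Y where '-' is in the predict set (PREDICT(N → α) = (FIRST(α) \ {ε}) ∪ (FOLLOW(N) if α ⇒* ε)).

Relevant sets:
  FOLLOW(Y) = { $, ',', 'b', 'x' }

Y → ,: PREDICT = { ',' }
Y → ε: PREDICT = { $, ',', 'b', 'x' }

M[Y, '-'] is empty (no production applies)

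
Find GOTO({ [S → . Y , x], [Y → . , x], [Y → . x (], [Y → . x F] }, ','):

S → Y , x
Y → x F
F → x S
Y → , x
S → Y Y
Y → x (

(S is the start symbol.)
GOTO(I, ',') = CLOSURE({ [A → αX.β] : [A → α.Xβ] ∈ I, X = ',' })

Items with dot before ',', with the dot advanced:
  [Y → . , x] → [Y → , . x]
Closure adds nothing (no advanced item has the dot before a non-terminal).

GOTO = { [Y → , . x] }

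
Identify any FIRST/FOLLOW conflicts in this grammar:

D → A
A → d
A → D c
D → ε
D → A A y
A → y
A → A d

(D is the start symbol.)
Yes. D → A with FOLLOW(D) on { 'c' }; D → A A y with FOLLOW(D) on { 'c' }

A FIRST/FOLLOW conflict occurs when a non-terminal N has a nullable alternative N → β (β ⇒* ε) and another alternative N → α with FIRST(α) ∩ FOLLOW(N) ≠ ∅: on such a lookahead the parser cannot decide between expanding α and letting N vanish via β.

Nullable non-terminals: D.
FIRST sets used below: FIRST(A) = { 'c', 'd', 'y' }

D: nullable alternative(s) D → ε; FOLLOW(D) = { $, 'c' }
  D → A: FIRST \ {ε} = { 'c', 'd', 'y' } — overlaps FOLLOW(D) on { 'c' }: CONFLICT
  D → ε: FIRST \ {ε} = { } — this is the only nullable alternative, skip
  D → A A y: FIRST \ {ε} = { 'c', 'd', 'y' } — overlaps FOLLOW(D) on { 'c' }: CONFLICT

A has no nullable alternative, so no FIRST/FOLLOW check is needed there.

So the grammar has 2 FIRST/FOLLOW conflicts (marked CONFLICT above).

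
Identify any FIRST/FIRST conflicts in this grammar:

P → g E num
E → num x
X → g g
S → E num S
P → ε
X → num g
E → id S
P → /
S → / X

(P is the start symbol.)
A FIRST/FIRST conflict occurs when two productions N → α and N → β for the same non-terminal have FIRST(α) ∩ FIRST(β) ≠ ∅ (with ε ∈ FIRST of a nullable right-hand side, so two nullable alternatives also conflict).

FIRST sets of the non-terminals at (or reachable through a nullable prefix from) the front of some alternative:
  FIRST(E) = { 'id', 'num' }

Productions for P:
  P → g E num: FIRST = { 'g' }
  P → ε: FIRST = { ε }
  P → /: FIRST = { '/' }
Productions for E:
  E → num x: FIRST = { 'num' }
  E → id S: FIRST = { 'id' }
Productions for X:
  X → g g: FIRST = { 'g' }
  X → num g: FIRST = { 'num' }
Productions for S:
  S → E num S: FIRST = { 'id', 'num' }
  S → / X: FIRST = { '/' }

All alternatives of each non-terminal have pairwise disjoint FIRST sets.

Answer: No FIRST/FIRST conflicts.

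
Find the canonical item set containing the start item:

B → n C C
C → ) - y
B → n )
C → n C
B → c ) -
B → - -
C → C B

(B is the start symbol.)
First, augment the grammar with B' → B
I₀ = CLOSURE({ [B' → . B] }):
  [B' → . B] has the dot before B: add [B → . n C C], [B → . n )], [B → . c ) -], [B → . - -]
No further items can be added.

I₀ = { [B → . - -], [B → . c ) -], [B → . n )], [B → . n C C], [B' → . B] }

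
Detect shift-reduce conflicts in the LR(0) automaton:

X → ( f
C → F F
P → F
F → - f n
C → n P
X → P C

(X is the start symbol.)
Augment with X' → X and build the canonical LR(0) collection (I0 = CLOSURE({[X' → . X]}), then GOTO on every symbol after a dot until no new states appear). It has 14 states:
  I0: { [F → . - f n], [P → . F], [X → . ( f], [X → . P C], [X' → . X] }  — shift
  I1: { [X → ( . f] }  — shift
  I2: { [F → - . f n] }  — shift
  I3: { [P → F .] }  — reduce
  I4: { [C → . F F], [C → . n P], [F → . - f n], [X → P . C] }  — shift
  I5: { [X' → X .] }  — accept
  I6: { [X → P C .] }  — reduce
  I7: { [C → F . F], [F → . - f n] }  — shift
  I8: { [C → n . P], [F → . - f n], [P → . F] }  — shift
  I9: { [C → n P .] }  — reduce
  I10: { [C → F F .] }  — reduce
  I11: { [F → - f . n] }  — shift
  I12: { [F → - f n .] }  — reduce
  I13: { [X → ( f .] }  — reduce

No state contains both a complete item and a shift item.

Answer: No shift-reduce conflicts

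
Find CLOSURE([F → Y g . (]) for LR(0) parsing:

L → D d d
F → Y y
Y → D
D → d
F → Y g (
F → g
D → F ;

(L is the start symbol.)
Start with: [F → Y g . (]
The dot precedes the terminal '(', so nothing is added.

CLOSURE = { [F → Y g . (] }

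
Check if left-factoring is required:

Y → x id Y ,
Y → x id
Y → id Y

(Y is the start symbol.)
Left-factoring is needed when two productions for the same non-terminal
share a common prefix on the right-hand side.

Productions for Y:
  Y → x id Y ,
  Y → x id
  Y → id Y

Found common prefix 'x id' in productions for Y

Answer: Yes, Y has productions with common prefix 'x id'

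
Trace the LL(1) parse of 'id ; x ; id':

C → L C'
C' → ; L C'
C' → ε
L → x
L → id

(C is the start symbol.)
Stack is shown with the top on the left.

Stack     Input          Action
-------------------------------
C $       id ; x ; id $  output C → L C'
L C' $    id ; x ; id $  output L → id
id C' $   id ; x ; id $  match 'id'
C' $      ; x ; id $     output C' → ; L C'
; L C' $  ; x ; id $     match ';'
L C' $    x ; id $       output L → x
x C' $    x ; id $       match 'x'
C' $      ; id $         output C' → ; L C'
; L C' $  ; id $         match ';'
L C' $    id $           output L → id
id C' $   id $           match 'id'
C' $      $              output C' → ε
$         $              accept

The string is accepted.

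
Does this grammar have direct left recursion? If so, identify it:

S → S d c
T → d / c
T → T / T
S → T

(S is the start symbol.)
Direct left recursion occurs when N → N α for some non-terminal N (the right-hand side begins with the left-hand side itself).

S → S d c: LEFT RECURSIVE (starts with S)
T → d / c: starts with d
T → T / T: LEFT RECURSIVE (starts with T)
S → T: starts with T

The grammar has direct left recursion on: S, T.

Answer: Yes, S, T are left-recursive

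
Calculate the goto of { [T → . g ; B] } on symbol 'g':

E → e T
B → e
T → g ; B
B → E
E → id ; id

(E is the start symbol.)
{ [T → g . ; B] }

GOTO(I, 'g') = CLOSURE({ [A → αX.β] : [A → α.Xβ] ∈ I, X = 'g' })

Items with dot before 'g', with the dot advanced:
  [T → . g ; B] → [T → g . ; B]
Closure adds nothing (no advanced item has the dot before a non-terminal).

GOTO = { [T → g . ; B] }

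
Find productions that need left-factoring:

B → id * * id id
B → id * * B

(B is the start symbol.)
Yes, B has productions with common prefix 'id * *'

Left-factoring is needed when two productions for the same non-terminal
share a common prefix on the right-hand side.

Productions for B:
  B → id * * id id
  B → id * * B

Found common prefix 'id * *' in productions for B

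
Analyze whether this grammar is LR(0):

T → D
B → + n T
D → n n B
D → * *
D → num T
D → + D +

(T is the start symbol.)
Augment with T' → T and build the canonical LR(0) collection (I0 = CLOSURE({[T' → . T]}), then GOTO on every symbol after a dot until no new states appear). It has 16 states:
  I0: { [D → . * *], [D → . + D +], [D → . n n B], [D → . num T], [T → . D], [T' → . T] }  — shift
  I1: { [D → * . *] }  — shift
  I2: { [D → + . D +], [D → . * *], [D → . + D +], [D → . n n B], [D → . num T] }  — shift
  I3: { [T → D .] }  — reduce
  I4: { [T' → T .] }  — accept
  I5: { [D → n . n B] }  — shift
  I6: { [D → . * *], [D → . + D +], [D → . n n B], [D → . num T], [D → num . T], [T → . D] }  — shift
  I7: { [D → num T .] }  — reduce
  I8: { [B → . + n T], [D → n n . B] }  — shift
  I9: { [B → + . n T] }  — shift
  I10: { [D → n n B .] }  — reduce
  I11: { [B → + n . T], [D → . * *], [D → . + D +], [D → . n n B], [D → . num T], [T → . D] }  — shift
  I12: { [B → + n T .] }  — reduce
  I13: { [D → + D . +] }  — shift
  I14: { [D → + D + .] }  — reduce
  I15: { [D → * * .] }  — reduce

Every state is either a pure shift/goto state or contains exactly one complete item and nothing to shift — no conflicts. The grammar is LR(0).

Answer: Yes, the grammar is LR(0)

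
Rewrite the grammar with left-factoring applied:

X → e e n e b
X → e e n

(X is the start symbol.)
Left-factoring transforms A → αβ₁ | αβ₂ into A → αA' and A' → β₁ | β₂
(α is the longest common prefix among the alternatives). Repeat until
no nonterminal has two alternatives with a common prefix.

Round 1: X has alternatives sharing prefix 'e e n'. Introduce X': X → e e n X'
  Add: X' → e b
  Add: X' → ε

No remaining common prefixes — done.

Resulting grammar:
X → e e n X'
X' → e b
X' → ε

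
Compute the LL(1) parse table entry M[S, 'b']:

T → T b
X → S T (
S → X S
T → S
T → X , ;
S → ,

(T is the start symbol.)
To find M[S, 'b'], we find productions for S where 'b' is in the predict set (PREDICT(N → α) = (FIRST(α) \ {ε}) ∪ (FOLLOW(N) if α ⇒* ε)).

Relevant sets:
  FIRST(X) = { ',' }

S → X S: PREDICT = { ',' }
S → ,: PREDICT = { ',' }

M[S, 'b'] is empty (no production applies)

Answer: Empty (error entry)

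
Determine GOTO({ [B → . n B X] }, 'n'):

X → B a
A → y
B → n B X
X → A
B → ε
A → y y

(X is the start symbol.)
{ [B → . n B X], [B → .], [B → n . B X] }

GOTO(I, 'n') = CLOSURE({ [A → αX.β] : [A → α.Xβ] ∈ I, X = 'n' })

Items with dot before 'n', with the dot advanced:
  [B → . n B X] → [B → n . B X]
Closure of the advanced items:
  [B → n . B X] has the dot before B: add [B → . n B X], [B → .]

GOTO = { [B → . n B X], [B → .], [B → n . B X] }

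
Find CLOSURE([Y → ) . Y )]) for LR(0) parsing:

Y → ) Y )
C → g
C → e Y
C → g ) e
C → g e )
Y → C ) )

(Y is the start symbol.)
{ [C → . e Y], [C → . g ) e], [C → . g e )], [C → . g], [Y → ) . Y )], [Y → . ) Y )], [Y → . C ) )] }

Start with: [Y → ) . Y )]
  [Y → ) . Y )] has the dot before Y: add [Y → . ) Y )], [Y → . C ) )]
  [Y → . C ) )] has the dot before C: add [C → . g], [C → . e Y], [C → . g ) e], [C → . g e )]
No further items can be added.

CLOSURE = { [C → . e Y], [C → . g ) e], [C → . g e )], [C → . g], [Y → ) . Y )], [Y → . ) Y )], [Y → . C ) )] }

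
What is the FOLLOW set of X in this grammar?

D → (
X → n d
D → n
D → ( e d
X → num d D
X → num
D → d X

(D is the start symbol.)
To compute FOLLOW(X), find every occurrence of X on a right-hand side N → α X β: add FIRST(β) \ {ε}, and if β is empty or nullable also add FOLLOW(N). Iterate to a fixed point.

In D → d X: X is at the end, add FOLLOW(D)

The FOLLOW sets referred to above (computed the same way, to a fixed point):
  FOLLOW(D) = { $ }

Taking the union: FOLLOW(X) = { $ }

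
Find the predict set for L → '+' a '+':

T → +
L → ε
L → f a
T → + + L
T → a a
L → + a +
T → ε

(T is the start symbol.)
{ '+' }

PREDICT(L → '+' a '+') = (FIRST(RHS) \ {ε}) ∪ (FOLLOW(L) if ε ∈ FIRST(RHS), i.e. RHS ⇒* ε)
FIRST('+' a '+') = { '+' }
ε ∉ FIRST('+' a '+'), so FOLLOW(L) is not added.
PREDICT(L → '+' a '+') = { '+' }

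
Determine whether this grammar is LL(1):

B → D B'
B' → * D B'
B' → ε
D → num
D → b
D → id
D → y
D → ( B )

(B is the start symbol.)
Yes, the grammar is LL(1).

A grammar is LL(1) if for each non-terminal N with multiple productions, the predict sets of those productions are pairwise disjoint, where PREDICT(N → α) = (FIRST(α) \ {ε}) ∪ (FOLLOW(N) if α ⇒* ε).

Relevant sets:
  FOLLOW(B') = { $, ')' }

For B':
  PREDICT(B' → '*' D B') = { '*' }
  PREDICT(B' → ε) = { $, ')' }
For D:
  PREDICT(D → num) = { 'num' }
  PREDICT(D → b) = { 'b' }
  PREDICT(D → id) = { 'id' }
  PREDICT(D → y) = { 'y' }
  PREDICT(D → '(' B ')') = { '(' }
B has a single production, so nothing to check there.

All predict sets are disjoint. The grammar IS LL(1).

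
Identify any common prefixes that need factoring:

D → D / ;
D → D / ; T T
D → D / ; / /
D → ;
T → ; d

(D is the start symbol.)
Yes, D has productions with common prefix 'D / ;'

Left-factoring is needed when two productions for the same non-terminal
share a common prefix on the right-hand side.

Productions for D:
  D → D / ;
  D → D / ; T T
  D → D / ; / /
  D → ;

Found common prefix 'D / ;' in productions for D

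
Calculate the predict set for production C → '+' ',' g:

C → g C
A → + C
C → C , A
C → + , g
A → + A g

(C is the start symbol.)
PREDICT(C → '+' ',' g) = (FIRST(RHS) \ {ε}) ∪ (FOLLOW(C) if ε ∈ FIRST(RHS), i.e. RHS ⇒* ε)
FIRST('+' ',' g) = { '+' }
ε ∉ FIRST('+' ',' g), so FOLLOW(C) is not added.
PREDICT(C → '+' ',' g) = { '+' }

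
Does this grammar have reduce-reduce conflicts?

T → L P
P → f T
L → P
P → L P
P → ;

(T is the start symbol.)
A reduce-reduce conflict occurs when an LR(0) state has two complete items [A → α .] and [B → β .] — both call for a reduction, and with no lookahead the parser cannot choose between them.

Augment with T' → T and build the canonical LR(0) collection (I0 = CLOSURE({[T' → . T]}), then GOTO on every symbol after a dot until no new states appear). It has 10 states:
  I0: { [L → . P], [P → . ;], [P → . L P], [P → . f T], [T → . L P], [T' → . T] }  — shift
  I1: { [P → ; .] }  — reduce
  I2: { [L → . P], [P → . ;], [P → . L P], [P → . f T], [P → L . P], [T → L . P] }  — shift
  I3: { [L → P .] }  — reduce
  I4: { [T' → T .] }  — accept
  I5: { [L → . P], [P → . ;], [P → . L P], [P → . f T], [P → f . T], [T → . L P] }  — shift
  I6: { [P → f T .] }  — reduce
  I7: { [L → . P], [P → . ;], [P → . L P], [P → . f T], [P → L . P] }  — shift
  I8: { [L → P .], [P → L P .], [T → L P .] }  — 3 reduces
  I9: { [L → P .], [P → L P .] }  — 2 reduces

I8 contains complete items [L → P .], [P → L P .], [T → L P .] — reduce-reduce conflict.
I9 contains complete items [L → P .], [P → L P .] — reduce-reduce conflict.

Answer: Yes — I8: [L → P .] vs [P → L P .]; I9: [L → P .] vs [P → L P .]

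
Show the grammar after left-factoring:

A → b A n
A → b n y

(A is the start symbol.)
Left-factoring transforms A → αβ₁ | αβ₂ into A → αA' and A' → β₁ | β₂
(α is the longest common prefix among the alternatives). Repeat until
no nonterminal has two alternatives with a common prefix.

Round 1: A has alternatives sharing prefix 'b'. Introduce A': A → b A'
  Add: A' → A n
  Add: A' → n y

No remaining common prefixes — done.

Resulting grammar:
A → b A'
A' → A n
A' → n y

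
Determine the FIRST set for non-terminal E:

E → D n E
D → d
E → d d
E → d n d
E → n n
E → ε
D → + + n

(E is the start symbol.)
{ '+', 'd', 'n', ε }

To compute FIRST(E), examine every production with E on the left-hand side, reading each right-hand side left to right until a non-nullable symbol is reached.

FIRST sets of the other non-terminals involved (by the same procedure, iterated to a fixed point):
  FIRST(D) = { '+', 'd' }

From E → D n E:
  - D is a non-terminal: add FIRST(D) \ {ε} = { '+', 'd' }
    D is not nullable, so stop
From E → d d:
  - d is a terminal: add 'd' and stop
From E → d n d:
  - d is a terminal: add 'd' and stop
From E → n n:
  - n is a terminal: add 'n' and stop
From E → ε:
  - ε-production, so ε ∈ FIRST(E)

Collecting: FIRST(E) = { '+', 'd', 'n', ε }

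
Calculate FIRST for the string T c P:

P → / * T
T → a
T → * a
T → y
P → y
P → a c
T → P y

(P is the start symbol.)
FIRST sets of the non-terminals involved (from the grammar, by fixed-point iteration):
  FIRST(T) = { '*', '/', 'a', 'y' }

To compute FIRST(T c P), process the symbols left to right:
Symbol T is a non-terminal. Add FIRST(T) \ {ε} = { '*', '/', 'a', 'y' }
T is not nullable (ε ∉ FIRST(T)), so stop here.
FIRST(T c P) = { '*', '/', 'a', 'y' }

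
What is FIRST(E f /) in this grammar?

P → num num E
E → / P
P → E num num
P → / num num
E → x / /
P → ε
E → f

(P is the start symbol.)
{ '/', 'f', 'x' }

FIRST sets of the non-terminals involved (from the grammar, by fixed-point iteration):
  FIRST(E) = { '/', 'f', 'x' }

To compute FIRST(E f /), process the symbols left to right:
Symbol E is a non-terminal. Add FIRST(E) \ {ε} = { '/', 'f', 'x' }
E is not nullable (ε ∉ FIRST(E)), so stop here.
FIRST(E f /) = { '/', 'f', 'x' }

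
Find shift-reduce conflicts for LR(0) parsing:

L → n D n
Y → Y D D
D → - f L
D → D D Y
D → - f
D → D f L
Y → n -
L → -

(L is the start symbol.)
A shift-reduce conflict occurs when an LR(0) state has both:
  - a complete (reduce) item [A → α .] (dot at the end), and
  - a shift item [B → β . c γ] (dot before a terminal).

Augment with L' → L and build the canonical LR(0) collection (I0 = CLOSURE({[L' → . L]}), then GOTO on every symbol after a dot until no new states appear). It has 17 states:
  I0: { [L → . -], [L → . n D n], [L' → . L] }  — shift
  I1: { [L → - .] }  — reduce
  I2: { [L' → L .] }  — accept
  I3: { [D → . - f L], [D → . - f], [D → . D D Y], [D → . D f L], [L → n . D n] }  — shift
  I4: { [D → - . f L], [D → - . f] }  — shift
  I5: { [D → . - f L], [D → . - f], [D → . D D Y], [D → . D f L], [D → D . D Y], [D → D . f L], [L → n D . n] }  — shift
  I6: { [D → . - f L], [D → . - f], [D → . D D Y], [D → . D f L], [D → D . D Y], [D → D . f L], [D → D D . Y], [Y → . Y D D], [Y → . n -] }  — shift
  I7: { [D → D f . L], [L → . -], [L → . n D n] }  — shift
  I8: { [L → n D n .] }  — reduce
  I9: { [D → D f L .] }  — reduce
  I10: { [D → . - f L], [D → . - f], [D → . D D Y], [D → . D f L], [D → D D Y .], [Y → Y . D D] }  — shift, reduce
  I11: { [Y → n . -] }  — shift
  I12: { [Y → n - .] }  — reduce
  I13: { [D → . - f L], [D → . - f], [D → . D D Y], [D → . D f L], [D → D . D Y], [D → D . f L], [Y → Y D . D] }  — shift
  I14: { [D → . - f L], [D → . - f], [D → . D D Y], [D → . D f L], [D → D . D Y], [D → D . f L], [D → D D . Y], [Y → . Y D D], [Y → . n -], [Y → Y D D .] }  — shift, reduce
  I15: { [D → - f . L], [D → - f .], [L → . -], [L → . n D n] }  — shift, reduce
  I16: { [D → - f L .] }  — reduce

I10 contains reduce item [D → D D Y .] and shift items [D → . - f], [D → . - f L] — shift-reduce conflict.
I14 contains reduce item [Y → Y D D .] and shift items [D → . - f], [D → . - f L], [D → D . f L], [Y → . n -] — shift-reduce conflict.
I15 contains reduce item [D → - f .] and shift items [L → . -], [L → . n D n] — shift-reduce conflict.

Answer: Yes — I10: [D → D D Y .] vs [D → . - f]; I14: [Y → Y D D .] vs [D → . - f]; I15: [D → - f .] vs [L → . -]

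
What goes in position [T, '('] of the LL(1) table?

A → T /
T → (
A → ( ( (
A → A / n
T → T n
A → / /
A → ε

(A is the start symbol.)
T → (, T → T n

To find M[T, '('], we find productions for T where '(' is in the predict set (PREDICT(N → α) = (FIRST(α) \ {ε}) ∪ (FOLLOW(N) if α ⇒* ε)).

Relevant sets:
  FIRST(T) = { '(' }

T → (: PREDICT = { '(' }
  '(' is in predict set, so this production goes in M[T, '(']
T → T n: PREDICT = { '(' }
  '(' is in predict set, so this production goes in M[T, '(']

M[T, '('] = T → (, T → T n  (a multiply-defined cell — the grammar is not LL(1))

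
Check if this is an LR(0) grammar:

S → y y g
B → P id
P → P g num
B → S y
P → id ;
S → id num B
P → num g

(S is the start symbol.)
A grammar is LR(0) if no state in the canonical LR(0) collection has:
  - both a shift item (dot before a terminal) and a complete item (shift-reduce conflict), or
  - two or more complete items (reduce-reduce conflict; the accept item [S' → S .] counts as a complete item here).

Augment with S' → S and build the canonical LR(0) collection (I0 = CLOSURE({[S' → . S]}), then GOTO on every symbol after a dot until no new states appear). It has 18 states:
  I0: { [S → . id num B], [S → . y y g], [S' → . S] }  — shift
  I1: { [S' → S .] }  — accept
  I2: { [S → id . num B] }  — shift
  I3: { [S → y . y g] }  — shift
  I4: { [S → y y . g] }  — shift
  I5: { [S → y y g .] }  — reduce
  I6: { [B → . P id], [B → . S y], [P → . P g num], [P → . id ;], [P → . num g], [S → . id num B], [S → . y y g], [S → id num . B] }  — shift
  I7: { [S → id num B .] }  — reduce
  I8: { [B → P . id], [P → P . g num] }  — shift
  I9: { [B → S . y] }  — shift
  I10: { [P → id . ;], [S → id . num B] }  — shift
  I11: { [P → num . g] }  — shift
  I12: { [P → num g .] }  — reduce
  I13: { [P → id ; .] }  — reduce
  I14: { [B → S y .] }  — reduce
  I15: { [P → P g . num] }  — shift
  I16: { [B → P id .] }  — reduce
  I17: { [P → P g num .] }  — reduce

Every state is either a pure shift/goto state or contains exactly one complete item and nothing to shift — no conflicts. The grammar is LR(0).

Answer: Yes, the grammar is LR(0)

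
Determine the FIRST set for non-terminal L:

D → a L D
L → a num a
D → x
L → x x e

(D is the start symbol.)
To compute FIRST(L), examine every production with L on the left-hand side, reading each right-hand side left to right until a non-nullable symbol is reached.

From L → a num a:
  - a is a terminal: add 'a' and stop
From L → x x e:
  - x is a terminal: add 'x' and stop

Collecting: FIRST(L) = { 'a', 'x' }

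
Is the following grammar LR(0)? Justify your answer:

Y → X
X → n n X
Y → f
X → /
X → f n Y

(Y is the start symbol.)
No. Shift-reduce conflict between [Y → f .] and [X → f . n Y]

Augment with Y' → Y and build the canonical LR(0) collection (I0 = CLOSURE({[Y' → . Y]}), then GOTO on every symbol after a dot until no new states appear). It has 11 states:
  I0: { [X → . /], [X → . f n Y], [X → . n n X], [Y → . X], [Y → . f], [Y' → . Y] }  — shift
  I1: { [X → / .] }  — reduce
  I2: { [Y → X .] }  — reduce
  I3: { [Y' → Y .] }  — accept
  I4: { [X → f . n Y], [Y → f .] }  — shift, reduce
  I5: { [X → n . n X] }  — shift
  I6: { [X → . /], [X → . f n Y], [X → . n n X], [X → n n . X] }  — shift
  I7: { [X → n n X .] }  — reduce
  I8: { [X → f . n Y] }  — shift
  I9: { [X → . /], [X → . f n Y], [X → . n n X], [X → f n . Y], [Y → . X], [Y → . f] }  — shift
  I10: { [X → f n Y .] }  — reduce

Conflict in state I4:
  Shift-reduce conflict between [Y → f .] and [X → f . n Y]
So the grammar is NOT LR(0).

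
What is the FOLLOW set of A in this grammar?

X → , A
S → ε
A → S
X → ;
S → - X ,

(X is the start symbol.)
{ $, ',' }

To compute FOLLOW(A), find every occurrence of A on a right-hand side N → α A β: add FIRST(β) \ {ε}, and if β is empty or nullable also add FOLLOW(N). Iterate to a fixed point.

In X → , A: A is at the end, add FOLLOW(X)

The FOLLOW sets referred to above (computed the same way, to a fixed point):
  FOLLOW(X) = { $, ',' }

Taking the union: FOLLOW(A) = { $, ',' }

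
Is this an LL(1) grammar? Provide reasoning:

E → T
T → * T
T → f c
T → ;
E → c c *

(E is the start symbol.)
Yes, the grammar is LL(1).

Relevant sets:
  FIRST(T) = { '*', ';', 'f' }

For E:
  PREDICT(E → T) = { '*', ';', 'f' }
  PREDICT(E → c c '*') = { 'c' }
For T:
  PREDICT(T → '*' T) = { '*' }
  PREDICT(T → f c) = { 'f' }
  PREDICT(T → ';') = { ';' }

All predict sets are disjoint. The grammar IS LL(1).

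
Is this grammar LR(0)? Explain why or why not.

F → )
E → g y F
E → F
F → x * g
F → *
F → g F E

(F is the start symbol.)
Yes, the grammar is LR(0)

A grammar is LR(0) if no state in the canonical LR(0) collection has:
  - both a shift item (dot before a terminal) and a complete item (shift-reduce conflict), or
  - two or more complete items (reduce-reduce conflict; the accept item [F' → F .] counts as a complete item here).

Augment with F' → F and build the canonical LR(0) collection (I0 = CLOSURE({[F' → . F]}), then GOTO on every symbol after a dot until no new states appear). It has 14 states:
  I0: { [F → . )], [F → . *], [F → . g F E], [F → . x * g], [F' → . F] }  — shift
  I1: { [F → ) .] }  — reduce
  I2: { [F → * .] }  — reduce
  I3: { [F' → F .] }  — accept
  I4: { [F → . )], [F → . *], [F → . g F E], [F → . x * g], [F → g . F E] }  — shift
  I5: { [F → x . * g] }  — shift
  I6: { [F → x * . g] }  — shift
  I7: { [F → x * g .] }  — reduce
  I8: { [E → . F], [E → . g y F], [F → . )], [F → . *], [F → . g F E], [F → . x * g], [F → g F . E] }  — shift
  I9: { [F → g F E .] }  — reduce
  I10: { [E → F .] }  — reduce
  I11: { [E → g . y F], [F → . )], [F → . *], [F → . g F E], [F → . x * g], [F → g . F E] }  — shift
  I12: { [E → g y . F], [F → . )], [F → . *], [F → . g F E], [F → . x * g] }  — shift
  I13: { [E → g y F .] }  — reduce

Every state is either a pure shift/goto state or contains exactly one complete item and nothing to shift — no conflicts. The grammar is LR(0).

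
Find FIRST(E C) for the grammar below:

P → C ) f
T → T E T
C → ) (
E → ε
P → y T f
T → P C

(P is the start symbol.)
{ ')' }

FIRST sets of the non-terminals involved (from the grammar, by fixed-point iteration):
  FIRST(E) = { ε }
  FIRST(C) = { ')' }

To compute FIRST(E C), process the symbols left to right:
Symbol E is a non-terminal. Add FIRST(E) \ {ε} = { }
E is nullable (ε ∈ FIRST(E)), continue to the next symbol.
Symbol C is a non-terminal. Add FIRST(C) \ {ε} = { ')' }
C is not nullable (ε ∉ FIRST(C)), so stop here.
FIRST(E C) = { ')' }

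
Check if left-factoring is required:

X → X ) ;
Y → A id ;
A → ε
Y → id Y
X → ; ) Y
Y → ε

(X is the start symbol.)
Left-factoring is needed when two productions for the same non-terminal
share a common prefix on the right-hand side.

Productions for X:
  X → X ) ;
  X → ; ) Y
Productions for Y:
  Y → A id ;
  Y → id Y
  Y → ε

No common prefixes found.

Answer: No, left-factoring is not needed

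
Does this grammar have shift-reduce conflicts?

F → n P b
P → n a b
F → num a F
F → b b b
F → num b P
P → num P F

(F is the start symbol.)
A shift-reduce conflict occurs when an LR(0) state has both:
  - a complete (reduce) item [A → α .] (dot at the end), and
  - a shift item [B → β . c γ] (dot before a terminal).

Augment with F' → F and build the canonical LR(0) collection (I0 = CLOSURE({[F' → . F]}), then GOTO on every symbol after a dot until no new states appear). It has 19 states:
  I0: { [F → . b b b], [F → . n P b], [F → . num a F], [F → . num b P], [F' → . F] }  — shift
  I1: { [F' → F .] }  — accept
  I2: { [F → b . b b] }  — shift
  I3: { [F → n . P b], [P → . n a b], [P → . num P F] }  — shift
  I4: { [F → num . a F], [F → num . b P] }  — shift
  I5: { [F → . b b b], [F → . n P b], [F → . num a F], [F → . num b P], [F → num a . F] }  — shift
  I6: { [F → num b . P], [P → . n a b], [P → . num P F] }  — shift
  I7: { [F → num b P .] }  — reduce
  I8: { [P → n . a b] }  — shift
  I9: { [P → . n a b], [P → . num P F], [P → num . P F] }  — shift
  I10: { [F → . b b b], [F → . n P b], [F → . num a F], [F → . num b P], [P → num P . F] }  — shift
  I11: { [P → num P F .] }  — reduce
  I12: { [P → n a . b] }  — shift
  I13: { [P → n a b .] }  — reduce
  I14: { [F → num a F .] }  — reduce
  I15: { [F → n P . b] }  — shift
  I16: { [F → n P b .] }  — reduce
  I17: { [F → b b . b] }  — shift
  I18: { [F → b b b .] }  — reduce

No state contains both a complete item and a shift item.

Answer: No shift-reduce conflicts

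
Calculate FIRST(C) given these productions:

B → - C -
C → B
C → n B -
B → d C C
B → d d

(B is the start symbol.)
To compute FIRST(C), examine every production with C on the left-hand side, reading each right-hand side left to right until a non-nullable symbol is reached.

FIRST sets of the other non-terminals involved (by the same procedure, iterated to a fixed point):
  FIRST(B) = { '-', 'd' }

From C → B:
  - B is a non-terminal: add FIRST(B) \ {ε} = { '-', 'd' }
    B is not nullable, so stop
From C → n B -:
  - n is a terminal: add 'n' and stop

Collecting: FIRST(C) = { '-', 'd', 'n' }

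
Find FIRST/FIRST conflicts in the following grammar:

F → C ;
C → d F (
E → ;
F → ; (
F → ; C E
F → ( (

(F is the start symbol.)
A FIRST/FIRST conflict occurs when two productions N → α and N → β for the same non-terminal have FIRST(α) ∩ FIRST(β) ≠ ∅ (with ε ∈ FIRST of a nullable right-hand side, so two nullable alternatives also conflict).

FIRST sets of the non-terminals at (or reachable through a nullable prefix from) the front of some alternative:
  FIRST(C) = { 'd' }

Productions for F:
  F → C ;: FIRST = { 'd' }
  F → ; (: FIRST = { ';' }
  F → ; C E: FIRST = { ';' }
  F → ( (: FIRST = { '(' }
C, E have only one production, so no FIRST/FIRST conflict is possible there.

Conflict for F: F → ; ( and F → ; C E
  Overlap: { ';' }

Answer: Yes. F → ';' '(' / F → ';' C E on { ';' }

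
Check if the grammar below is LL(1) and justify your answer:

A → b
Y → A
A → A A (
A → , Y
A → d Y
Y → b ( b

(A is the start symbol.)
No. Predict set conflict for A: { 'b' }

Relevant sets:
  FIRST(A) = { ',', 'b', 'd' }

For A:
  PREDICT(A → b) = { 'b' }
  PREDICT(A → A A '(') = { ',', 'b', 'd' }
  PREDICT(A → ',' Y) = { ',' }
  PREDICT(A → d Y) = { 'd' }
For Y:
  PREDICT(Y → A) = { ',', 'b', 'd' }
  PREDICT(Y → b '(' b) = { 'b' }

Conflict found: Predict set conflict for A: { 'b' }
The grammar is NOT LL(1).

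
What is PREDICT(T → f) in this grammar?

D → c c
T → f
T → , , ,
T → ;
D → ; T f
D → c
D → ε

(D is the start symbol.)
PREDICT(T → f) = (FIRST(RHS) \ {ε}) ∪ (FOLLOW(T) if ε ∈ FIRST(RHS), i.e. RHS ⇒* ε)
FIRST(f) = { 'f' }
ε ∉ FIRST(f), so FOLLOW(T) is not added.
PREDICT(T → f) = { 'f' }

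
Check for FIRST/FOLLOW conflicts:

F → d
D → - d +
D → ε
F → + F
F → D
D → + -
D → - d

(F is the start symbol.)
A FIRST/FOLLOW conflict occurs when a non-terminal N has a nullable alternative N → β (β ⇒* ε) and another alternative N → α with FIRST(α) ∩ FOLLOW(N) ≠ ∅: on such a lookahead the parser cannot decide between expanding α and letting N vanish via β.

Nullable non-terminals: D, F.
FIRST sets used below: FIRST(D) = { '+', '-', ε }

D: nullable alternative(s) D → ε; FOLLOW(D) = { $ }
  D → - d +: FIRST \ {ε} = { '-' } — disjoint from FOLLOW(D)
  D → ε: FIRST \ {ε} = { } — this is the only nullable alternative, skip
  D → + -: FIRST \ {ε} = { '+' } — disjoint from FOLLOW(D)
  D → - d: FIRST \ {ε} = { '-' } — disjoint from FOLLOW(D)

F: nullable alternative(s) F → D; FOLLOW(F) = { $ }
  F → d: FIRST \ {ε} = { 'd' } — disjoint from FOLLOW(F)
  F → + F: FIRST \ {ε} = { '+' } — disjoint from FOLLOW(F)
  F → D: FIRST \ {ε} = { '+', '-' } — this is the only nullable alternative, skip

No FIRST/FOLLOW conflicts found.

Answer: No FIRST/FOLLOW conflicts.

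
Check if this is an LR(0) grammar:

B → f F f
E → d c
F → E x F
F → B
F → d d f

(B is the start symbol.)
A grammar is LR(0) if no state in the canonical LR(0) collection has:
  - both a shift item (dot before a terminal) and a complete item (shift-reduce conflict), or
  - two or more complete items (reduce-reduce conflict; the accept item [B' → B .] counts as a complete item here).

Augment with B' → B and build the canonical LR(0) collection (I0 = CLOSURE({[B' → . B]}), then GOTO on every symbol after a dot until no new states appear). It has 13 states:
  I0: { [B → . f F f], [B' → . B] }  — shift
  I1: { [B' → B .] }  — accept
  I2: { [B → . f F f], [B → f . F f], [E → . d c], [F → . B], [F → . E x F], [F → . d d f] }  — shift
  I3: { [F → B .] }  — reduce
  I4: { [F → E . x F] }  — shift
  I5: { [B → f F . f] }  — shift
  I6: { [E → d . c], [F → d . d f] }  — shift
  I7: { [E → d c .] }  — reduce
  I8: { [F → d d . f] }  — shift
  I9: { [F → d d f .] }  — reduce
  I10: { [B → f F f .] }  — reduce
  I11: { [B → . f F f], [E → . d c], [F → . B], [F → . E x F], [F → . d d f], [F → E x . F] }  — shift
  I12: { [F → E x F .] }  — reduce

Every state is either a pure shift/goto state or contains exactly one complete item and nothing to shift — no conflicts. The grammar is LR(0).

Answer: Yes, the grammar is LR(0)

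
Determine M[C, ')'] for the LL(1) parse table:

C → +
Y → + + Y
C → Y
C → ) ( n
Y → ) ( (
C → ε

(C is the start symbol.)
C → Y, C → ) ( n

To find M[C, ')'], we find productions for C where ')' is in the predict set (PREDICT(N → α) = (FIRST(α) \ {ε}) ∪ (FOLLOW(N) if α ⇒* ε)).

Relevant sets:
  FIRST(Y) = { ')', '+' }
  FOLLOW(C) = { $ }

C → +: PREDICT = { '+' }
C → Y: PREDICT = { ')', '+' }
  ')' is in predict set, so this production goes in M[C, ')']
C → ) ( n: PREDICT = { ')' }
  ')' is in predict set, so this production goes in M[C, ')']
C → ε: PREDICT = { $ }

M[C, ')'] = C → Y, C → ) ( n  (a multiply-defined cell — the grammar is not LL(1))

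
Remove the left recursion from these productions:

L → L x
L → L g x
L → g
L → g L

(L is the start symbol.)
L is directly left-recursive. The standard transformation for
  A → A α₁ | ... | A α_m | β₁ | ... | β_n
is
  A  → β₁ A' | ... | β_n A'
  A' → α₁ A' | ... | α_m A' | ε

L → g becomes L → g L'
L → g L becomes L → g L L'
L → L x becomes L' → x L'
L → L g x becomes L' → g x L'
Add L' → ε

Resulting grammar:
L → g L'
L → g L L'
L' → x L'
L' → g x L'
L' → ε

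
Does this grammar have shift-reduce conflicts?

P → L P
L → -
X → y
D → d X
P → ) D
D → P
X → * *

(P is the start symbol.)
No shift-reduce conflicts

A shift-reduce conflict occurs when an LR(0) state has both:
  - a complete (reduce) item [A → α .] (dot at the end), and
  - a shift item [B → β . c γ] (dot before a terminal).

Augment with P' → P and build the canonical LR(0) collection (I0 = CLOSURE({[P' → . P]}), then GOTO on every symbol after a dot until no new states appear). It has 13 states:
  I0: { [L → . -], [P → . ) D], [P → . L P], [P' → . P] }  — shift
  I1: { [D → . P], [D → . d X], [L → . -], [P → ) . D], [P → . ) D], [P → . L P] }  — shift
  I2: { [L → - .] }  — reduce
  I3: { [L → . -], [P → . ) D], [P → . L P], [P → L . P] }  — shift
  I4: { [P' → P .] }  — accept
  I5: { [P → L P .] }  — reduce
  I6: { [P → ) D .] }  — reduce
  I7: { [D → P .] }  — reduce
  I8: { [D → d . X], [X → . * *], [X → . y] }  — shift
  I9: { [X → * . *] }  — shift
  I10: { [D → d X .] }  — reduce
  I11: { [X → y .] }  — reduce
  I12: { [X → * * .] }  — reduce

No state contains both a complete item and a shift item.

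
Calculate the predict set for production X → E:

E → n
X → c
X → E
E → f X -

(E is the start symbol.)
PREDICT(X → E) = (FIRST(RHS) \ {ε}) ∪ (FOLLOW(X) if ε ∈ FIRST(RHS), i.e. RHS ⇒* ε)
FIRST(E) = { 'f', 'n' }
FIRST(E) = { 'f', 'n' }
ε ∉ FIRST(E), so FOLLOW(X) is not added.
PREDICT(X → E) = { 'f', 'n' }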